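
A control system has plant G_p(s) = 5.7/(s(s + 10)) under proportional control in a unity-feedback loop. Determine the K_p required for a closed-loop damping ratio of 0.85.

K_p = 6.07

Closed-loop characteristic equation: s² + 10s + K_p·5.7 = 0.
So ω_n = √(5.7K_p) and 2ζω_n = 10, giving ζ = 10/(2√(5.7K_p)).
Setting ζ = 0.85: √(5.7K_p) = 10/(2·0.85) = 5.882, so K_p = 34.6/5.7 = 6.07.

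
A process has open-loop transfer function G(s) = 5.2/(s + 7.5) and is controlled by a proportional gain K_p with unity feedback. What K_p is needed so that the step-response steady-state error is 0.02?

K_p = 70.7

For a type-0 loop with proportional control, e_ss = 1/(1 + K_p·G(0)).
G(0) = 0.6933. Require 1/(1 + K_p·0.6933) = 0.02, so 1 + 0.6933·K_p = 50.
K_p = (50 − 1)/0.6933 = 70.7.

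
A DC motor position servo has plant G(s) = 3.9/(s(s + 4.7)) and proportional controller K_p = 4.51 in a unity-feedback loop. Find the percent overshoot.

The closed-loop denominator s² + 4.7s + 17.59 gives ω_n = √17.59 = 4.194 and ζ = 4.7/(2ω_n) = 0.5603.
%OS = 100·exp(−πζ/√(1−ζ²)) = 100·exp(−π·0.5603/√0.686) = 11.9%.

11.9%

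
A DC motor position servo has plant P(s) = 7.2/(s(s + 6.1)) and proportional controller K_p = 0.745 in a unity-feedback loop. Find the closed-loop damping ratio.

With unity feedback the closed-loop characteristic equation is s² + 6.1s + 0.745·7.2 = s² + 6.1s + 5.364 = 0.
Matching s² + 2ζω_n s + ω_n²: ω_n = √5.364 = 2.316 rad/s and 2ζω_n = 6.1, so ζ = 6.1/(2·2.316) = 1.32.

ζ = 1.32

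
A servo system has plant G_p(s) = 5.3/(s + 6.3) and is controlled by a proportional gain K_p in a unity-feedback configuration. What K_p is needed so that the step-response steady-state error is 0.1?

The loop is type 0, so e_ss(step) = 1/(1 + K_pos) with K_pos = K_p·G_p(0).
G_p(0) = 0.8413. Require 1/(1 + K_p·0.8413) = 0.1, so 1 + 0.8413·K_p = 10.
K_p = (10 − 1)/0.8413 = 10.7.

K_p = 10.7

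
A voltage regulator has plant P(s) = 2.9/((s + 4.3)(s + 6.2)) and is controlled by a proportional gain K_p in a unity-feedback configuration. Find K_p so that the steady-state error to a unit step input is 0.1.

For a type-0 loop with proportional control, e_ss = 1/(1 + K_p·P(0)).
P(0) = 0.1088. Require 1/(1 + K_p·0.1088) = 0.1, so 1 + 0.1088·K_p = 10.
K_p = (10 − 1)/0.1088 = 82.7.

K_p = 82.7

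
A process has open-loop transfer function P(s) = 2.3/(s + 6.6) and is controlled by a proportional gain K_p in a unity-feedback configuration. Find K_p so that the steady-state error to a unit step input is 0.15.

K_p = 16.3

The loop is type 0, so e_ss(step) = 1/(1 + K_pos) with K_pos = K_p·P(0).
P(0) = 0.3485. Require 1/(1 + K_p·0.3485) = 0.15, so 1 + 0.3485·K_p = 6.667.
K_p = (6.667 − 1)/0.3485 = 16.3.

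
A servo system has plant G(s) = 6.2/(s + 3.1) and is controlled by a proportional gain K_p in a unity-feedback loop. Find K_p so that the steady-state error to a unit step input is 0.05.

K_p = 9.5

The loop is type 0, so e_ss(step) = 1/(1 + K_pos) with K_pos = K_p·G(0).
G(0) = 2. Require 1/(1 + K_p·2) = 0.05, so 1 + 2·K_p = 20.
K_p = (20 − 1)/2 = 9.5.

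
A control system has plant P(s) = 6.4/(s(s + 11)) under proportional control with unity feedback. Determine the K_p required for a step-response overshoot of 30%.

From %OS = 100·exp(−πζ/√(1−ζ²)) = 30%, ζ = −ln(0.3)/√(π²+ln²(0.3)) = 0.3579.
Characteristic equation s² + 11s + 6.4K_p = 0 gives ζ = 11/(2√(6.4K_p)).
Setting ζ = 0.3579: √(6.4K_p) = 11/(2·0.3579) = 15.37, so K_p = 236.2/6.4 = 36.9.

K_p = 36.9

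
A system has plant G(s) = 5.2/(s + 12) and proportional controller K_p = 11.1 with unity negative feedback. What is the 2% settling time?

T_s ≈ 0.0574 s

Closed-loop transfer function: T(s) = K_p·G(s)/(1 + K_p·G(s)) = 57.72/(s + 12 + 57.72) = 57.72/(s + 69.72).
Time constant τ = 1/69.72 = 0.01434 s, so the 2% settling time is about 4τ = 0.0574 s.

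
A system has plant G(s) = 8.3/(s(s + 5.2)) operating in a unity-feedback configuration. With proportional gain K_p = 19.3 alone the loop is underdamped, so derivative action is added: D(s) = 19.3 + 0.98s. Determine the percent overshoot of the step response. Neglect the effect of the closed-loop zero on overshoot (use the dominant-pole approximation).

14.3%

Forward path: (19.3 + 0.98s)·8.3/(s(s+5.2)). The closed-loop characteristic equation is s² + (5.2 + 8.3·0.98)s + 8.3·19.3 = 0.
That is s² + 13.33s + 160.2 = 0, so ω_n = 12.66 rad/s and ζ = 13.33/(2·12.66) = 0.5268.
%OS = 100·exp(−πζ/√(1−ζ²)) = 14.3%.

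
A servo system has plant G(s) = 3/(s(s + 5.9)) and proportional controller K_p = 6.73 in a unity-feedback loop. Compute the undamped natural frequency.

The closed-loop denominator is s(s+5.9) + 6.73·3 = s² + 5.9s + 20.19.
Matching s² + 2ζω_n s + ω_n²: ω_n = √20.19 = 4.493 rad/s and 2ζω_n = 5.9, so ζ = 5.9/(2·4.493) = 0.657.

ω_n = 4.49 rad/s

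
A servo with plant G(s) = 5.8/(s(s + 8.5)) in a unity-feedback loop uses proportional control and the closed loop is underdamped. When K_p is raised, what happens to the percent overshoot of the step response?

ζ = 8.5/(2√(5.8K_p)) decreases as K_p grows; lower damping means more overshoot.

increase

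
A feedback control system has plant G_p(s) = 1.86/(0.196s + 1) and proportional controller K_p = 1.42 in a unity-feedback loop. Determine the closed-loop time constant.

τ = 0.0538 s

Closed loop: T(s) = K_p·G_p/(1+K_p·G_p) = 2.641/(0.196s + 1 + 2.641), with pole at s = −(1 + 2.641)/0.196 = −18.58.
Closed-loop time constant τ = 1/18.58 = 0.0538 s.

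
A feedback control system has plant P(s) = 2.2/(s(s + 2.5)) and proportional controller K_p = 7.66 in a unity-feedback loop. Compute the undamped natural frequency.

With unity feedback the closed-loop characteristic equation is s² + 2.5s + 7.66·2.2 = s² + 2.5s + 16.85 = 0.
So ω_n² = 16.85 ⇒ ω_n = 4.105 rad/s, and ζ = 2.5/(2ω_n) = 0.304.

ω_n = 4.11 rad/s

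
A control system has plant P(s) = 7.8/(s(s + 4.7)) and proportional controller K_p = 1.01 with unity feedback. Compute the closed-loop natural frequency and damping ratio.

ω_n = 2.81 rad/s, ζ = 0.837

1 + K_p·P(s) = 0 gives s² + 4.7s + 7.878 = 0.
So ω_n² = 7.878 ⇒ ω_n = 2.807 rad/s, and ζ = 4.7/(2ω_n) = 0.837.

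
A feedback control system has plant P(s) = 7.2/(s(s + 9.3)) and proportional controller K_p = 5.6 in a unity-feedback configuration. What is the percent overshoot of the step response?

3.41%

The closed-loop denominator s² + 9.3s + 40.32 gives ω_n = √40.32 = 6.35 and ζ = 9.3/(2ω_n) = 0.7323.
%OS = 100·exp(−πζ/√(1−ζ²)) = 100·exp(−π·0.7323/√0.4637) = 3.41%.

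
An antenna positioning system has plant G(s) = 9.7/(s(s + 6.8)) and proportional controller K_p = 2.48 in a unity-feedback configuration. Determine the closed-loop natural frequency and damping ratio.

The closed-loop denominator is s(s+6.8) + 2.48·9.7 = s² + 6.8s + 24.06.
Matching s² + 2ζω_n s + ω_n²: ω_n = √24.06 = 4.905 rad/s and 2ζω_n = 6.8, so ζ = 6.8/(2·4.905) = 0.693.

ω_n = 4.9 rad/s, ζ = 0.693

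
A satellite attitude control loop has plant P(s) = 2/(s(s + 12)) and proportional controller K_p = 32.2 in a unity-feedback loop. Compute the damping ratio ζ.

ζ = 0.748

With unity feedback the closed-loop characteristic equation is s² + 12s + 32.2·2 = s² + 12s + 64.4 = 0.
Matching s² + 2ζω_n s + ω_n²: ω_n = √64.4 = 8.025 rad/s and 2ζω_n = 12, so ζ = 12/(2·8.025) = 0.748.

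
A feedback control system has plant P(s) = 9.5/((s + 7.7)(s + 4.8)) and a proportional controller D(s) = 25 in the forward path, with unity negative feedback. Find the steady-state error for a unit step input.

0.135

The loop is type 0. Static position error constant K_pos = D(0)·P(0) = 25·0.257 = 6.426.
Steady-state error to a unit step: e_ss = 1/(1+K_pos) = 1/7.426 = 0.135.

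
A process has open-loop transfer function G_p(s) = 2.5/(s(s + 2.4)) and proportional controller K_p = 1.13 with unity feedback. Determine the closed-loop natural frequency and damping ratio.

ω_n = 1.68 rad/s, ζ = 0.714

The closed-loop denominator is s(s+2.4) + 1.13·2.5 = s² + 2.4s + 2.825.
So ω_n² = 2.825 ⇒ ω_n = 1.681 rad/s, and ζ = 2.4/(2ω_n) = 0.714.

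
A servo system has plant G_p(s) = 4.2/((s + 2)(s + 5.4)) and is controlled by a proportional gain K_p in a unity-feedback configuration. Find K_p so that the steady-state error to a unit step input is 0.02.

The loop is type 0, so e_ss(step) = 1/(1 + K_pos) with K_pos = K_p·G_p(0).
G_p(0) = 0.3889. Require 1/(1 + K_p·0.3889) = 0.02, so 1 + 0.3889·K_p = 50.
K_p = (50 − 1)/0.3889 = 126.

K_p = 126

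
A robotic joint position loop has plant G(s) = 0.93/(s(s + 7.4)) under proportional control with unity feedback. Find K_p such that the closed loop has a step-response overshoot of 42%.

From %OS = 100·exp(−πζ/√(1−ζ²)) = 42%, ζ = −ln(0.42)/√(π²+ln²(0.42)) = 0.2662.
Characteristic equation s² + 7.4s + 0.93K_p = 0 gives ζ = 7.4/(2√(0.93K_p)).
Setting ζ = 0.2662: √(0.93K_p) = 7.4/(2·0.2662) = 13.9, so K_p = 193.2/0.93 = 208.

K_p = 208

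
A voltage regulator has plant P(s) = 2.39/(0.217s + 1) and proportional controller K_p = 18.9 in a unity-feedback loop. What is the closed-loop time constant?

Closed loop: T(s) = K_p·P/(1+K_p·P) = 45.17/(0.217s + 1 + 45.17), with pole at s = −(1 + 45.17)/0.217 = −212.8.
Closed-loop time constant τ = 1/212.8 = 0.0047 s.

τ = 0.0047 s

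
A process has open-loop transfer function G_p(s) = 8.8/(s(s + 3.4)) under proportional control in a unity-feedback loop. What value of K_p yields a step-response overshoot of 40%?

K_p = 4.19

From %OS = 100·exp(−πζ/√(1−ζ²)) = 40%, ζ = −ln(0.4)/√(π²+ln²(0.4)) = 0.28.
Characteristic equation s² + 3.4s + 8.8K_p = 0 gives ζ = 3.4/(2√(8.8K_p)).
Setting ζ = 0.28: √(8.8K_p) = 3.4/(2·0.28) = 6.071, so K_p = 36.86/8.8 = 4.19.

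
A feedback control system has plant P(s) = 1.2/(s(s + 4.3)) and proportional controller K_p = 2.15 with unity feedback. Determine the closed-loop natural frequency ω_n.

The closed-loop denominator is s(s+4.3) + 2.15·1.2 = s² + 4.3s + 2.58.
So ω_n² = 2.58 ⇒ ω_n = 1.606 rad/s, and ζ = 4.3/(2ω_n) = 1.34.

ω_n = 1.61 rad/s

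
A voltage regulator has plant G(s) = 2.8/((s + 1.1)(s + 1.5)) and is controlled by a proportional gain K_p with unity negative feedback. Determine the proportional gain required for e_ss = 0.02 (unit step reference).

K_p = 28.9

Steady-state error for a unit step on this type-0 loop is 1/(1 + K_p·G(0)).
G(0) = 1.697. Require 1/(1 + K_p·1.697) = 0.02, so 1 + 1.697·K_p = 50.
K_p = (50 − 1)/1.697 = 28.9.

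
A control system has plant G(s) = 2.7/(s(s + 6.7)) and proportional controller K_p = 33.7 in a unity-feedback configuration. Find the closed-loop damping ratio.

The closed-loop denominator is s(s+6.7) + 33.7·2.7 = s² + 6.7s + 90.99.
Matching s² + 2ζω_n s + ω_n²: ω_n = √90.99 = 9.539 rad/s and 2ζω_n = 6.7, so ζ = 6.7/(2·9.539) = 0.351.

ζ = 0.351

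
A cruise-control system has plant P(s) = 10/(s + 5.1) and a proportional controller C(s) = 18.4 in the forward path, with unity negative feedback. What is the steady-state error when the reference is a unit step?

0.027

The loop is type 0. Static position error constant K_pos = C(0)·P(0) = 18.4·1.961 = 36.08.
Steady-state error to a unit step: e_ss = 1/(1+K_pos) = 1/37.08 = 0.027.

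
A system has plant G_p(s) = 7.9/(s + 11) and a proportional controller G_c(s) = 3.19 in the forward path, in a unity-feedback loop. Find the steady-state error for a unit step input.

0.304

The loop is type 0. Static position error constant K_pos = G_c(0)·G_p(0) = 3.19·0.7182 = 2.291.
Steady-state error to a unit step: e_ss = 1/(1+K_pos) = 1/3.291 = 0.304.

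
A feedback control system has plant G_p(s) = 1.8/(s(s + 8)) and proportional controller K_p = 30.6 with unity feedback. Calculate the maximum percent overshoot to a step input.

The closed-loop denominator s² + 8s + 55.08 gives ω_n = √55.08 = 7.422 and ζ = 8/(2ω_n) = 0.539.
%OS = 100·exp(−πζ/√(1−ζ²)) = 100·exp(−π·0.539/√0.7095) = 13.4%.

13.4%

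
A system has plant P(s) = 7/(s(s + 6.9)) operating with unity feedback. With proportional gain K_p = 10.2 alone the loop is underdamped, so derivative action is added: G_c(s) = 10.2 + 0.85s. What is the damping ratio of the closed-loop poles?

Forward path: (10.2 + 0.85s)·7/(s(s+6.9)). The closed-loop characteristic equation is s² + (6.9 + 7·0.85)s + 7·10.2 = 0.
That is s² + 12.85s + 71.4 = 0, so ω_n = 8.45 rad/s and ζ = 12.85/(2·8.45) = 0.7604.

ζ = 0.76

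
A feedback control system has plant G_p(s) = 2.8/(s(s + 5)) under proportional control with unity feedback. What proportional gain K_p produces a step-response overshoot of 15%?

K_p = 8.35

From %OS = 100·exp(−πζ/√(1−ζ²)) = 15%, ζ = −ln(0.15)/√(π²+ln²(0.15)) = 0.5169.
Characteristic equation s² + 5s + 2.8K_p = 0 gives ζ = 5/(2√(2.8K_p)).
Setting ζ = 0.5169: √(2.8K_p) = 5/(2·0.5169) = 4.836, so K_p = 23.39/2.8 = 8.35.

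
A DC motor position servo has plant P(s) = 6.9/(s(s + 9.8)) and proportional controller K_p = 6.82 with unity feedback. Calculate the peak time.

From 1 + K_pP(s) = 0: s² + 9.8s + 47.06 = 0 ⇒ ω_n = 6.86, ζ = 0.7143.
Damped frequency ω_d = ω_n√(1−ζ²) = 4.801 rad/s, so peak time T_p = π/ω_d = 0.654 s.

T_p = 0.654 s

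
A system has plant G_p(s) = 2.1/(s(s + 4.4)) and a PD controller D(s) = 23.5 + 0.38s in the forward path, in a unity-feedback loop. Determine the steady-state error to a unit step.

The open loop D(s)G_p(s) has a pole at the origin (type 1), so the static position error constant is infinite and e_ss = 1/(1+∞) = 0.

0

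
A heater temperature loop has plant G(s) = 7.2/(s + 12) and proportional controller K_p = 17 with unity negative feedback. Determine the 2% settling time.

T_s ≈ 0.0298 s

Closed-loop transfer function: T(s) = K_p·G(s)/(1 + K_p·G(s)) = 122.4/(s + 12 + 122.4) = 122.4/(s + 134.4).
Time constant τ = 1/134.4 = 0.00744 s, so the 2% settling time is about 4τ = 0.0298 s.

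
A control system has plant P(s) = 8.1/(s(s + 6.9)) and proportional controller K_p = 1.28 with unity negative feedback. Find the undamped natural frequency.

ω_n = 3.22 rad/s

The closed-loop denominator is s(s+6.9) + 1.28·8.1 = s² + 6.9s + 10.37.
Matching s² + 2ζω_n s + ω_n²: ω_n = √10.37 = 3.22 rad/s and 2ζω_n = 6.9, so ζ = 6.9/(2·3.22) = 1.07.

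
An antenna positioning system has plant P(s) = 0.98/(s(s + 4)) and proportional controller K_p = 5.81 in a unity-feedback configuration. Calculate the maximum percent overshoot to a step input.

The closed-loop denominator s² + 4s + 5.694 gives ω_n = √5.694 = 2.386 and ζ = 4/(2ω_n) = 0.8382.
%OS = 100·exp(−πζ/√(1−ζ²)) = 100·exp(−π·0.8382/√0.2975) = 0.8%.

0.8%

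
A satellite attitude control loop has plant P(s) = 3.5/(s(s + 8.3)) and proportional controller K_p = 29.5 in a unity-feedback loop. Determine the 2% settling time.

T_s ≈ 0.964 s

The closed-loop denominator s² + 8.3s + 103.2 gives ω_n = √103.2 = 10.16 and ζ = 8.3/(2ω_n) = 0.4084.
2% settling time T_s ≈ 4/(ζω_n) = 4/4.15 = 0.964 s.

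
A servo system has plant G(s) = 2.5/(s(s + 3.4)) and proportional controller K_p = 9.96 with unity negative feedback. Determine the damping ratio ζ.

1 + K_p·G(s) = 0 gives s² + 3.4s + 24.9 = 0.
Matching s² + 2ζω_n s + ω_n²: ω_n = √24.9 = 4.99 rad/s and 2ζω_n = 3.4, so ζ = 3.4/(2·4.99) = 0.341.

ζ = 0.341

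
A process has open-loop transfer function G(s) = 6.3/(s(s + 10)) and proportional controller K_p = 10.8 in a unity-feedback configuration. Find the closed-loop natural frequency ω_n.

ω_n = 8.25 rad/s

The closed-loop denominator is s(s+10) + 10.8·6.3 = s² + 10s + 68.04.
So ω_n² = 68.04 ⇒ ω_n = 8.249 rad/s, and ζ = 10/(2ω_n) = 0.606.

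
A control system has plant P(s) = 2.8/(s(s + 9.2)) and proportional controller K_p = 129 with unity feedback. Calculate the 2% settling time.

From 1 + K_pP(s) = 0: s² + 9.2s + 361.2 = 0 ⇒ ω_n = 19.01, ζ = 0.242.
2% settling time T_s ≈ 4/(ζω_n) = 4/4.6 = 0.87 s.

T_s ≈ 0.87 s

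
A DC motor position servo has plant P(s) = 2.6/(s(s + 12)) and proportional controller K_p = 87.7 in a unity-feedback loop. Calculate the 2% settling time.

T_s ≈ 0.667 s

The closed-loop denominator s² + 12s + 228 gives ω_n = √228 = 15.1 and ζ = 12/(2ω_n) = 0.3973.
2% settling time T_s ≈ 4/(ζω_n) = 4/6 = 0.667 s.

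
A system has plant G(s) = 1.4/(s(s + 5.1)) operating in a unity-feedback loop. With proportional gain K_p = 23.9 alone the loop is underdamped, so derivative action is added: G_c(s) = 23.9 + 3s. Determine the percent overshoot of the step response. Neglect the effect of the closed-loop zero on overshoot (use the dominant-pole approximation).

Forward path: (23.9 + 3s)·1.4/(s(s+5.1)). The closed-loop characteristic equation is s² + (5.1 + 1.4·3)s + 1.4·23.9 = 0.
That is s² + 9.3s + 33.46 = 0, so ω_n = 5.784 rad/s and ζ = 9.3/(2·5.784) = 0.8039.
%OS = 100·exp(−πζ/√(1−ζ²)) = 1.43%.

1.43%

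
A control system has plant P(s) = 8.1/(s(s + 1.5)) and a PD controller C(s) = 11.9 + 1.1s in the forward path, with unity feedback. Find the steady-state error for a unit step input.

The open loop C(s)P(s) has a pole at the origin (type 1), so the static position error constant is infinite and e_ss = 1/(1+∞) = 0.

0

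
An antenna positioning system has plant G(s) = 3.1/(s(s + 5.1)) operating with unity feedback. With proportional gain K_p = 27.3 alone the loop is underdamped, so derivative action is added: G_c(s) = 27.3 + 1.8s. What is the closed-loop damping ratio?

Forward path: (27.3 + 1.8s)·3.1/(s(s+5.1)). The closed-loop characteristic equation is s² + (5.1 + 3.1·1.8)s + 3.1·27.3 = 0.
That is s² + 10.68s + 84.63 = 0, so ω_n = 9.199 rad/s and ζ = 10.68/(2·9.199) = 0.5805.

ζ = 0.58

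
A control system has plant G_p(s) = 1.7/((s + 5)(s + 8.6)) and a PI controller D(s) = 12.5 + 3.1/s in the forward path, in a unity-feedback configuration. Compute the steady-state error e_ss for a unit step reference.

0

The open loop D(s)G_p(s) has a pole at the origin (type 1), so the static position error constant is infinite and e_ss = 1/(1+∞) = 0.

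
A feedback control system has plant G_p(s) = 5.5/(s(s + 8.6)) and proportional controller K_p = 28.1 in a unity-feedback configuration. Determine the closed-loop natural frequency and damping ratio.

With unity feedback the closed-loop characteristic equation is s² + 8.6s + 28.1·5.5 = s² + 8.6s + 154.6 = 0.
So ω_n² = 154.6 ⇒ ω_n = 12.43 rad/s, and ζ = 8.6/(2ω_n) = 0.346.

ω_n = 12.4 rad/s, ζ = 0.346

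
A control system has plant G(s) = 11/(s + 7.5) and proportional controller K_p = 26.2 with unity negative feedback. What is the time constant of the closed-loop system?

Closed-loop transfer function: T(s) = K_p·G(s)/(1 + K_p·G(s)) = 288.2/(s + 7.5 + 288.2) = 288.2/(s + 295.7).
Time constant τ = 1/295.7 = 0.00338 s.

τ = 0.00338 s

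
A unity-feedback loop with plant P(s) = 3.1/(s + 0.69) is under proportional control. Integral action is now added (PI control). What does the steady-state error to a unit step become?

Adding integral action puts a pole at s = 0 in the forward path, raising the system type to 1; a type-1 loop has zero steady-state error to a step.

0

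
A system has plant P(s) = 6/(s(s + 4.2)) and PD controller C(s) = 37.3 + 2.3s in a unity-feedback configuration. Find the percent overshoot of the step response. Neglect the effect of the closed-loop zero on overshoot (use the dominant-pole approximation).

Forward path: (37.3 + 2.3s)·6/(s(s+4.2)). The closed-loop characteristic equation is s² + (4.2 + 6·2.3)s + 6·37.3 = 0.
That is s² + 18s + 223.8 = 0, so ω_n = 14.96 rad/s and ζ = 18/(2·14.96) = 0.6016.
%OS = 100·exp(−πζ/√(1−ζ²)) = 9.38%.

9.38%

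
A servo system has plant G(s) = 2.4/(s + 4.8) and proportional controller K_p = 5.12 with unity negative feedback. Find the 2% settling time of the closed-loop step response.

Closed-loop transfer function: T(s) = K_p·G(s)/(1 + K_p·G(s)) = 12.29/(s + 4.8 + 12.29) = 12.29/(s + 17.09).
Time constant τ = 1/17.09 = 0.05852 s, so the 2% settling time is about 4τ = 0.234 s.

T_s ≈ 0.234 s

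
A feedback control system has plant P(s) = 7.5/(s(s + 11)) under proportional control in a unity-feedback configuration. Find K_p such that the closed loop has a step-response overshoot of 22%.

K_p = 21.4

From %OS = 100·exp(−πζ/√(1−ζ²)) = 22%, ζ = −ln(0.22)/√(π²+ln²(0.22)) = 0.4342.
Characteristic equation s² + 11s + 7.5K_p = 0 gives ζ = 11/(2√(7.5K_p)).
Setting ζ = 0.4342: √(7.5K_p) = 11/(2·0.4342) = 12.67, so K_p = 160.5/7.5 = 21.4.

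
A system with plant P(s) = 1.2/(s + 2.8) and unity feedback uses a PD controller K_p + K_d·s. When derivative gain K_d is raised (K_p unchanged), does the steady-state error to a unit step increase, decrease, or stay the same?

unchanged

At s = 0 the derivative term contributes nothing: C(0) = K_p regardless of K_d, so K_pos = K_p·P(0) and e_ss are unchanged.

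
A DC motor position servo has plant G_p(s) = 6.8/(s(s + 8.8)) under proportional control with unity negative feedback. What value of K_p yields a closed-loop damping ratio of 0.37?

K_p = 20.8

Closed-loop characteristic equation: s² + 8.8s + K_p·6.8 = 0.
So ω_n = √(6.8K_p) and 2ζω_n = 8.8, giving ζ = 8.8/(2√(6.8K_p)).
Setting ζ = 0.37: √(6.8K_p) = 8.8/(2·0.37) = 11.89, so K_p = 141.4/6.8 = 20.8.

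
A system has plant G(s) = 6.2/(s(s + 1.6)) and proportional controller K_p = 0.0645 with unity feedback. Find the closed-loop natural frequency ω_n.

ω_n = 0.632 rad/s

With unity feedback the closed-loop characteristic equation is s² + 1.6s + 0.0645·6.2 = s² + 1.6s + 0.3999 = 0.
So ω_n² = 0.3999 ⇒ ω_n = 0.6324 rad/s, and ζ = 1.6/(2ω_n) = 1.27.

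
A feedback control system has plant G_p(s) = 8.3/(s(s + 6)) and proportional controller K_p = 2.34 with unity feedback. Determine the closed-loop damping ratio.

ζ = 0.681

1 + K_p·G_p(s) = 0 gives s² + 6s + 19.42 = 0.
So ω_n² = 19.42 ⇒ ω_n = 4.407 rad/s, and ζ = 6/(2ω_n) = 0.681.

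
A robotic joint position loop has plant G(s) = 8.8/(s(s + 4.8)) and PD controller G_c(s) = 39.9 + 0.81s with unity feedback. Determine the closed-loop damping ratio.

ζ = 0.318

Forward path: (39.9 + 0.81s)·8.8/(s(s+4.8)). The closed-loop characteristic equation is s² + (4.8 + 8.8·0.81)s + 8.8·39.9 = 0.
That is s² + 11.93s + 351.1 = 0, so ω_n = 18.74 rad/s and ζ = 11.93/(2·18.74) = 0.3183.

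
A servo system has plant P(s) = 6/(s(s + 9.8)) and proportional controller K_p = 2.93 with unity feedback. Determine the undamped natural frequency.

ω_n = 4.19 rad/s

1 + K_p·P(s) = 0 gives s² + 9.8s + 17.58 = 0.
So ω_n² = 17.58 ⇒ ω_n = 4.193 rad/s, and ζ = 9.8/(2ω_n) = 1.17.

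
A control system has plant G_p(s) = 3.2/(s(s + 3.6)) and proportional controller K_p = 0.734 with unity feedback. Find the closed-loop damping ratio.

1 + K_p·G_p(s) = 0 gives s² + 3.6s + 2.349 = 0.
Matching s² + 2ζω_n s + ω_n²: ω_n = √2.349 = 1.533 rad/s and 2ζω_n = 3.6, so ζ = 3.6/(2·1.533) = 1.17.

ζ = 1.17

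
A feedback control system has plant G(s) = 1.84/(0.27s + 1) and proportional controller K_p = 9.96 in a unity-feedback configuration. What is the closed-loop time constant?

Closed loop: T(s) = K_p·G/(1+K_p·G) = 18.33/(0.27s + 1 + 18.33), with pole at s = −(1 + 18.33)/0.27 = −71.58.
Closed-loop time constant τ = 1/71.58 = 0.014 s.

τ = 0.014 s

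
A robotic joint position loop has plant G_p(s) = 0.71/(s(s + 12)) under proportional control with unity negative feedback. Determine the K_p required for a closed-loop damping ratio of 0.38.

Closed-loop characteristic equation: s² + 12s + K_p·0.71 = 0.
So ω_n = √(0.71K_p) and 2ζω_n = 12, giving ζ = 12/(2√(0.71K_p)).
Setting ζ = 0.38: √(0.71K_p) = 12/(2·0.38) = 15.79, so K_p = 249.3/0.71 = 351.

K_p = 351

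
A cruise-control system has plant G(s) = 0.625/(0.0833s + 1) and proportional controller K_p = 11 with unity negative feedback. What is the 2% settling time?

T_s ≈ 0.0423 s

Closed loop: T(s) = K_p·G/(1+K_p·G) = 6.875/(0.0833s + 1 + 6.875), with pole at s = −(1 + 6.875)/0.0833 = −94.54.
τ = 1/94.54 = 0.01058 s, so 2% settling time ≈ 4τ = 0.0423 s.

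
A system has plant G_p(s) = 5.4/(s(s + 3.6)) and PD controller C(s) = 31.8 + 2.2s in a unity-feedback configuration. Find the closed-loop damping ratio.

ζ = 0.591

Forward path: (31.8 + 2.2s)·5.4/(s(s+3.6)). The closed-loop characteristic equation is s² + (3.6 + 5.4·2.2)s + 5.4·31.8 = 0.
That is s² + 15.48s + 171.7 = 0, so ω_n = 13.1 rad/s and ζ = 15.48/(2·13.1) = 0.5907.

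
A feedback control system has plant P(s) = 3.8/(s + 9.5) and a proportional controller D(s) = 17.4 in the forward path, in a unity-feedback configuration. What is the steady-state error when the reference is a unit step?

0.126

The loop is type 0. Static position error constant K_pos = D(0)·P(0) = 17.4·0.4 = 6.96.
Steady-state error to a unit step: e_ss = 1/(1+K_pos) = 1/7.96 = 0.126.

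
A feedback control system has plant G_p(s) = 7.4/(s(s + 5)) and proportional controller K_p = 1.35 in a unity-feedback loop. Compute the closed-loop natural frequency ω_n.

ω_n = 3.16 rad/s

With unity feedback the closed-loop characteristic equation is s² + 5s + 1.35·7.4 = s² + 5s + 9.99 = 0.
Matching s² + 2ζω_n s + ω_n²: ω_n = √9.99 = 3.161 rad/s and 2ζω_n = 5, so ζ = 5/(2·3.161) = 0.791.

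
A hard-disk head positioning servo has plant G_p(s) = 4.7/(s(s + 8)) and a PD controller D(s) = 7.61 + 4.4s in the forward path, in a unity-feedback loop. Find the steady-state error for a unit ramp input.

The loop has one pole at the origin (type 1). Velocity error constant K_v = lim_{s→0} s·D(s)G_p(s) = 7.61·4.7/8 = 4.471.
Steady-state error to a unit ramp: e_ss = 1/K_v = 0.224.

0.224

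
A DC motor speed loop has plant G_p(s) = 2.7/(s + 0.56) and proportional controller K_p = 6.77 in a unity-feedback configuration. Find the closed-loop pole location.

s = -18.84

Closed-loop transfer function: T(s) = K_p·G_p(s)/(1 + K_p·G_p(s)) = 18.28/(s + 0.56 + 18.28) = 18.28/(s + 18.84).
The closed-loop pole is at s = −18.84.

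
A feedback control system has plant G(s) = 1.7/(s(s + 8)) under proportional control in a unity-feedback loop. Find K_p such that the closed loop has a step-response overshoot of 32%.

K_p = 81

From %OS = 100·exp(−πζ/√(1−ζ²)) = 32%, ζ = −ln(0.32)/√(π²+ln²(0.32)) = 0.341.
Characteristic equation s² + 8s + 1.7K_p = 0 gives ζ = 8/(2√(1.7K_p)).
Setting ζ = 0.341: √(1.7K_p) = 8/(2·0.341) = 11.73, so K_p = 137.6/1.7 = 81.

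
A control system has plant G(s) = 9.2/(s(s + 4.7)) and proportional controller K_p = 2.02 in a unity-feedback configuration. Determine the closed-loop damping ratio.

ζ = 0.545

1 + K_p·G(s) = 0 gives s² + 4.7s + 18.58 = 0.
Matching s² + 2ζω_n s + ω_n²: ω_n = √18.58 = 4.311 rad/s and 2ζω_n = 4.7, so ζ = 4.7/(2·4.311) = 0.545.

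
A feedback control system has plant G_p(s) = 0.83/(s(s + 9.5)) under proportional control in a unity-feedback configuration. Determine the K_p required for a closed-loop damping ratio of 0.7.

Closed-loop characteristic equation: s² + 9.5s + K_p·0.83 = 0.
So ω_n = √(0.83K_p) and 2ζω_n = 9.5, giving ζ = 9.5/(2√(0.83K_p)).
Setting ζ = 0.7: √(0.83K_p) = 9.5/(2·0.7) = 6.786, so K_p = 46.05/0.83 = 55.5.

K_p = 55.5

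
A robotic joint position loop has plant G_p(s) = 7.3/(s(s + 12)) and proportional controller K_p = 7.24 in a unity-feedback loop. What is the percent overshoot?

The closed-loop denominator s² + 12s + 52.85 gives ω_n = √52.85 = 7.27 and ζ = 12/(2ω_n) = 0.8253.
%OS = 100·exp(−πζ/√(1−ζ²)) = 100·exp(−π·0.8253/√0.3189) = 1.01%.

1.01%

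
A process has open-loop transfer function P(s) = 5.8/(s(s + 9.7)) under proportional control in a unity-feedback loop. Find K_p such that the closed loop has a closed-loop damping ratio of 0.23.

Closed-loop characteristic equation: s² + 9.7s + K_p·5.8 = 0.
So ω_n = √(5.8K_p) and 2ζω_n = 9.7, giving ζ = 9.7/(2√(5.8K_p)).
Setting ζ = 0.23: √(5.8K_p) = 9.7/(2·0.23) = 21.09, so K_p = 444.7/5.8 = 76.7.

K_p = 76.7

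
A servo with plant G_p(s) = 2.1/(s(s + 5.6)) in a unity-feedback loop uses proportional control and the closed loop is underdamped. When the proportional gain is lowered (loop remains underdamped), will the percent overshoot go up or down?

ζ = 5.6/(2√(2.1K_p)) rises as K_p falls; higher damping means less overshoot.

decrease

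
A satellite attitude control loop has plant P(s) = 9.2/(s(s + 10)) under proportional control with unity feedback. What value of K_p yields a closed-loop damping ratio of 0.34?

K_p = 23.5

Closed-loop characteristic equation: s² + 10s + K_p·9.2 = 0.
So ω_n = √(9.2K_p) and 2ζω_n = 10, giving ζ = 10/(2√(9.2K_p)).
Setting ζ = 0.34: √(9.2K_p) = 10/(2·0.34) = 14.71, so K_p = 216.3/9.2 = 23.5.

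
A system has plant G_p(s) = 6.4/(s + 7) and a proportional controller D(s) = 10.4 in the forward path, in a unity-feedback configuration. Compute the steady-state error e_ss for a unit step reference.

The loop is type 0. Static position error constant K_pos = D(0)·G_p(0) = 10.4·0.9143 = 9.509.
Steady-state error to a unit step: e_ss = 1/(1+K_pos) = 1/10.51 = 0.0952.

0.0952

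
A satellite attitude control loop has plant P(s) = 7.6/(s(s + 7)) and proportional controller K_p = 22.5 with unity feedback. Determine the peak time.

T_p = 0.249 s

Closed-loop characteristic equation: s² + 7s + 171 = 0, so ω_n = 13.08 rad/s and ζ = 7/(2·13.08) = 0.2677.
Damped frequency ω_d = ω_n√(1−ζ²) = 12.6 rad/s, so peak time T_p = π/ω_d = 0.249 s.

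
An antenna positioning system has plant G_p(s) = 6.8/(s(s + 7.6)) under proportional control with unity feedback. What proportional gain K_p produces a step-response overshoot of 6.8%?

K_p = 5.02

From %OS = 100·exp(−πζ/√(1−ζ²)) = 6.8%, ζ = −ln(0.068)/√(π²+ln²(0.068)) = 0.6502.
Characteristic equation s² + 7.6s + 6.8K_p = 0 gives ζ = 7.6/(2√(6.8K_p)).
Setting ζ = 0.6502: √(6.8K_p) = 7.6/(2·0.6502) = 5.845, so K_p = 34.16/6.8 = 5.02.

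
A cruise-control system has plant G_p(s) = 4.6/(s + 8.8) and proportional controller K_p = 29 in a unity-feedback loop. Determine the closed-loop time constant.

Closed-loop transfer function: T(s) = K_p·G_p(s)/(1 + K_p·G_p(s)) = 133.4/(s + 8.8 + 133.4) = 133.4/(s + 142.2).
Time constant τ = 1/142.2 = 0.00703 s.

τ = 0.00703 s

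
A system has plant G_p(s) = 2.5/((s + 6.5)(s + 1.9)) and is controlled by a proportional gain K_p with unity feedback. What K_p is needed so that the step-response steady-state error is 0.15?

Steady-state error for a unit step on this type-0 loop is 1/(1 + K_p·G_p(0)).
G_p(0) = 0.2024. Require 1/(1 + K_p·0.2024) = 0.15, so 1 + 0.2024·K_p = 6.667.
K_p = (6.667 − 1)/0.2024 = 28.

K_p = 28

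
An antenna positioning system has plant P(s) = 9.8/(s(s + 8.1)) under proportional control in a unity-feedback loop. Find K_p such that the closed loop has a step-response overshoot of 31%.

K_p = 13.7

From %OS = 100·exp(−πζ/√(1−ζ²)) = 31%, ζ = −ln(0.31)/√(π²+ln²(0.31)) = 0.3493.
Characteristic equation s² + 8.1s + 9.8K_p = 0 gives ζ = 8.1/(2√(9.8K_p)).
Setting ζ = 0.3493: √(9.8K_p) = 8.1/(2·0.3493) = 11.59, so K_p = 134.4/9.8 = 13.7.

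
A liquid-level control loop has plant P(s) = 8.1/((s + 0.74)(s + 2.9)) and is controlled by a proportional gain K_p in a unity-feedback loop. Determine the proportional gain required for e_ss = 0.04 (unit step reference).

Steady-state error for a unit step on this type-0 loop is 1/(1 + K_p·P(0)).
P(0) = 3.774. Require 1/(1 + K_p·3.774) = 0.04, so 1 + 3.774·K_p = 25.
K_p = (25 − 1)/3.774 = 6.36.

K_p = 6.36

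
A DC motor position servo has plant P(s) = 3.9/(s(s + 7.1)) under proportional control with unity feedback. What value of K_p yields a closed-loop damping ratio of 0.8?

Closed-loop characteristic equation: s² + 7.1s + K_p·3.9 = 0.
So ω_n = √(3.9K_p) and 2ζω_n = 7.1, giving ζ = 7.1/(2√(3.9K_p)).
Setting ζ = 0.8: √(3.9K_p) = 7.1/(2·0.8) = 4.437, so K_p = 19.69/3.9 = 5.05.

K_p = 5.05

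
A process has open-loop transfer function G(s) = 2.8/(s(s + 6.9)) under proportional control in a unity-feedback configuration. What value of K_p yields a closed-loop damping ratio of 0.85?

Closed-loop characteristic equation: s² + 6.9s + K_p·2.8 = 0.
So ω_n = √(2.8K_p) and 2ζω_n = 6.9, giving ζ = 6.9/(2√(2.8K_p)).
Setting ζ = 0.85: √(2.8K_p) = 6.9/(2·0.85) = 4.059, so K_p = 16.47/2.8 = 5.88.

K_p = 5.88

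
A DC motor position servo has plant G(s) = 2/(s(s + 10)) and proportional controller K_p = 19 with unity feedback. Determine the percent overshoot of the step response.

1.28%

The closed-loop denominator s² + 10s + 38 gives ω_n = √38 = 6.164 and ζ = 10/(2ω_n) = 0.8111.
%OS = 100·exp(−πζ/√(1−ζ²)) = 100·exp(−π·0.8111/√0.3421) = 1.28%.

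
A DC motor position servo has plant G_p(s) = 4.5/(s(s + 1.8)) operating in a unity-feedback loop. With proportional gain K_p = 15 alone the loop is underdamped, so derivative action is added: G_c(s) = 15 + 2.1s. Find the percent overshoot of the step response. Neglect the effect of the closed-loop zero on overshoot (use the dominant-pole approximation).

Forward path: (15 + 2.1s)·4.5/(s(s+1.8)). The closed-loop characteristic equation is s² + (1.8 + 4.5·2.1)s + 4.5·15 = 0.
That is s² + 11.25s + 67.5 = 0, so ω_n = 8.216 rad/s and ζ = 11.25/(2·8.216) = 0.6847.
%OS = 100·exp(−πζ/√(1−ζ²)) = 5.23%.

5.23%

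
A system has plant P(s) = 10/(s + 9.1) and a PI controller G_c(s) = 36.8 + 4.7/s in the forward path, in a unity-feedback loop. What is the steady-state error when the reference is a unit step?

0

The open loop G_c(s)P(s) has a pole at the origin (type 1), so the static position error constant is infinite and e_ss = 1/(1+∞) = 0.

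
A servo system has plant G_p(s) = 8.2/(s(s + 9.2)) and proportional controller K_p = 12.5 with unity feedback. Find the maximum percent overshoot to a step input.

From 1 + K_pG_p(s) = 0: s² + 9.2s + 102.5 = 0 ⇒ ω_n = 10.12, ζ = 0.4544.
%OS = 100·exp(−πζ/√(1−ζ²)) = 100·exp(−π·0.4544/√0.7936) = 20.1%.

20.1%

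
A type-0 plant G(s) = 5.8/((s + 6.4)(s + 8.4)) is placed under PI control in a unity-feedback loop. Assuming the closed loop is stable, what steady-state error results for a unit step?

The PI controller's integrator makes the forward path type 1, so e_ss to a step is zero.

0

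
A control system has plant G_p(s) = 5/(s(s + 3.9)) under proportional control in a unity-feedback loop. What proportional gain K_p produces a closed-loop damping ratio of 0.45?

Closed-loop characteristic equation: s² + 3.9s + K_p·5 = 0.
So ω_n = √(5K_p) and 2ζω_n = 3.9, giving ζ = 3.9/(2√(5K_p)).
Setting ζ = 0.45: √(5K_p) = 3.9/(2·0.45) = 4.333, so K_p = 18.78/5 = 3.76.

K_p = 3.76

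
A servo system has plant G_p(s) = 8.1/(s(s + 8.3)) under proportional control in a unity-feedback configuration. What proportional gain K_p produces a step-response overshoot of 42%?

From %OS = 100·exp(−πζ/√(1−ζ²)) = 42%, ζ = −ln(0.42)/√(π²+ln²(0.42)) = 0.2662.
Characteristic equation s² + 8.3s + 8.1K_p = 0 gives ζ = 8.3/(2√(8.1K_p)).
Setting ζ = 0.2662: √(8.1K_p) = 8.3/(2·0.2662) = 15.59, so K_p = 243.1/8.1 = 30.

K_p = 30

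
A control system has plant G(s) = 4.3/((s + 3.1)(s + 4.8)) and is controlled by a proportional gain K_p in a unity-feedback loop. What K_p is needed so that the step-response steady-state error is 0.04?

K_p = 83.1

Steady-state error for a unit step on this type-0 loop is 1/(1 + K_p·G(0)).
G(0) = 0.289. Require 1/(1 + K_p·0.289) = 0.04, so 1 + 0.289·K_p = 25.
K_p = (25 − 1)/0.289 = 83.1.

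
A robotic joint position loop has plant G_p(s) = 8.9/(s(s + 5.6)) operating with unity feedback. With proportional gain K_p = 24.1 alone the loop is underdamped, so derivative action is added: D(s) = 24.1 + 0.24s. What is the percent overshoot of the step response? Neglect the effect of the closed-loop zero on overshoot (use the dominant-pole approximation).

42.3%

Forward path: (24.1 + 0.24s)·8.9/(s(s+5.6)). The closed-loop characteristic equation is s² + (5.6 + 8.9·0.24)s + 8.9·24.1 = 0.
That is s² + 7.736s + 214.5 = 0, so ω_n = 14.65 rad/s and ζ = 7.736/(2·14.65) = 0.2641.
%OS = 100·exp(−πζ/√(1−ζ²)) = 42.3%.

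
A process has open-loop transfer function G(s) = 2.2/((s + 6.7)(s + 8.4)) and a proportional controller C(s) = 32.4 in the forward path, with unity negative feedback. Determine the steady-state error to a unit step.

0.441

The loop is type 0. Static position error constant K_pos = C(0)·G(0) = 32.4·0.03909 = 1.267.
Steady-state error to a unit step: e_ss = 1/(1+K_pos) = 1/2.267 = 0.441.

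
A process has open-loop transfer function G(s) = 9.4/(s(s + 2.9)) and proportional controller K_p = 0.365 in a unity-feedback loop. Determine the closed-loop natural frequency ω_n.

ω_n = 1.85 rad/s

1 + K_p·G(s) = 0 gives s² + 2.9s + 3.431 = 0.
Matching s² + 2ζω_n s + ω_n²: ω_n = √3.431 = 1.852 rad/s and 2ζω_n = 2.9, so ζ = 2.9/(2·1.852) = 0.783.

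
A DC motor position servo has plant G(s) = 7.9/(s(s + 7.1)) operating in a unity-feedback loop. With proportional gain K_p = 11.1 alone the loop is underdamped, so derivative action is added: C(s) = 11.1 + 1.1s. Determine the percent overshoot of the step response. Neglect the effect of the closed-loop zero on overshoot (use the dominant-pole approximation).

0.726%

Forward path: (11.1 + 1.1s)·7.9/(s(s+7.1)). The closed-loop characteristic equation is s² + (7.1 + 7.9·1.1)s + 7.9·11.1 = 0.
That is s² + 15.79s + 87.69 = 0, so ω_n = 9.364 rad/s and ζ = 15.79/(2·9.364) = 0.8431.
%OS = 100·exp(−πζ/√(1−ζ²)) = 0.726%.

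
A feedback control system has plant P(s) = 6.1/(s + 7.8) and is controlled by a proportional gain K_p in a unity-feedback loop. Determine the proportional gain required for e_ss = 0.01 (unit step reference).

K_p = 127

The loop is type 0, so e_ss(step) = 1/(1 + K_pos) with K_pos = K_p·P(0).
P(0) = 0.7821. Require 1/(1 + K_p·0.7821) = 0.01, so 1 + 0.7821·K_p = 100.
K_p = (100 − 1)/0.7821 = 127.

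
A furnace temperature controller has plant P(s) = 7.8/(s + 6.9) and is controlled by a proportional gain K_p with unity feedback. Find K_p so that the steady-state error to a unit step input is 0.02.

K_p = 43.3

Steady-state error for a unit step on this type-0 loop is 1/(1 + K_p·P(0)).
P(0) = 1.13. Require 1/(1 + K_p·1.13) = 0.02, so 1 + 1.13·K_p = 50.
K_p = (50 − 1)/1.13 = 43.3.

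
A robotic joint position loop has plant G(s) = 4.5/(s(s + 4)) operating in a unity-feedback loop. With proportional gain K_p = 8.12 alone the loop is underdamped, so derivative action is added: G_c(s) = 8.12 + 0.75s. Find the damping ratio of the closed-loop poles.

ζ = 0.61

Forward path: (8.12 + 0.75s)·4.5/(s(s+4)). The closed-loop characteristic equation is s² + (4 + 4.5·0.75)s + 4.5·8.12 = 0.
That is s² + 7.375s + 36.54 = 0, so ω_n = 6.045 rad/s and ζ = 7.375/(2·6.045) = 0.61.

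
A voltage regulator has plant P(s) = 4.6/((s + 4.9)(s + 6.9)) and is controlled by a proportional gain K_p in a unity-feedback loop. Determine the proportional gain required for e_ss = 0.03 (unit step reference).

The loop is type 0, so e_ss(step) = 1/(1 + K_pos) with K_pos = K_p·P(0).
P(0) = 0.1361. Require 1/(1 + K_p·0.1361) = 0.03, so 1 + 0.1361·K_p = 33.33.
K_p = (33.33 − 1)/0.1361 = 238.

K_p = 238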